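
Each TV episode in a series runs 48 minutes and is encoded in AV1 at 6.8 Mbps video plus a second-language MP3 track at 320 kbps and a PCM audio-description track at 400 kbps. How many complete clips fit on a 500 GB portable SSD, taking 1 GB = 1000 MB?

184

48 min = 2880 s
Audio total: 320 + 400 = 720 kbps = 0.720 Mbps.
Total bitrate: 7.520 Mbps.
Per item: 7.520 Mbps × 2880 s = 21,658 Mb = 2,707 MB.
Capacity: 500 GB = 4,000,000 Mb; 184.69 items → 184 complete.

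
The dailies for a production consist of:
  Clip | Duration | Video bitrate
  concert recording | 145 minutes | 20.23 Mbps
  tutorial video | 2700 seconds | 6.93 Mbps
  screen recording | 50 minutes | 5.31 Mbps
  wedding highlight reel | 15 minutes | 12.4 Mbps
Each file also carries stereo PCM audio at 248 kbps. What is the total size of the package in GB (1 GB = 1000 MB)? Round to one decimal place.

Audio: 248 kbps = 0.248 Mbps.
concert recording: 20.478 Mbps × 8700 s = 178158.6 Mb
tutorial video: 7.178 Mbps × 2700 s = 19380.6 Mb
screen recording: 5.558 Mbps × 3000 s = 16674.0 Mb
wedding highlight reel: 12.648 Mbps × 900 s = 11383.2 Mb
Total: 225596.4 Mb = 28199.5 MB.
= 28.20 GB.

28.2 GB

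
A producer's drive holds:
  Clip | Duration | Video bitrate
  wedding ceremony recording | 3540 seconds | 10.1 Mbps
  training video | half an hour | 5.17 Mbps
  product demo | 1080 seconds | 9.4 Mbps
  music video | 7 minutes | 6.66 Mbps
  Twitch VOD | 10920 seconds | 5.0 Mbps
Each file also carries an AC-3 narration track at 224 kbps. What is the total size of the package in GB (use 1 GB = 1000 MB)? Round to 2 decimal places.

Audio: 224 kbps = 0.224 Mbps.
wedding ceremony recording: 10.324 Mbps × 3540 s = 36547.0 Mb
training video: 5.394 Mbps × 1800 s = 9709.2 Mb
product demo: 9.624 Mbps × 1080 s = 10393.9 Mb
music video: 6.884 Mbps × 420 s = 2891.3 Mb
Twitch VOD: 5.224 Mbps × 10920 s = 57046.1 Mb
Total: 116587.4 Mb = 14573.4 MB.
= 14.57 GB.

14.57 GB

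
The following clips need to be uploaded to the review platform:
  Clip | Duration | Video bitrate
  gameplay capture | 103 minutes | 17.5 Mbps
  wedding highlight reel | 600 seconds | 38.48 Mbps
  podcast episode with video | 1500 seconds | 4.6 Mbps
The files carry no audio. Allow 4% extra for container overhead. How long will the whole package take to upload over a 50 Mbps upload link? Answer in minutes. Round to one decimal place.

47.9 minutes

gameplay capture: 17.500 Mbps × 6180 s × 1.04 = 112476.0 Mb
wedding highlight reel: 38.480 Mbps × 600 s × 1.04 = 24011.5 Mb
podcast episode with video: 4.600 Mbps × 1500 s × 1.04 = 7176.0 Mb
Total: 143663.5 Mb = 17957.9 MB.
At 50 Mbps: 143663.5 / 50 = 2873 s ≈ 47.9 minutes.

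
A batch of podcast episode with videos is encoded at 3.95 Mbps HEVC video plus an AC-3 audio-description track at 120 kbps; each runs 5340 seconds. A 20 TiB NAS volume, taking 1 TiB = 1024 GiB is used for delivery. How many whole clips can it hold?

Audio: 120 kbps = 0.120 Mbps.
Total bitrate: 4.070 Mbps.
Per item: 4.070 Mbps × 5340 s = 21,734 Mb = 2,717 MB.
Capacity: 20 TiB = 175,921,860 Mb; 8094.39 items → 8094 complete.

8094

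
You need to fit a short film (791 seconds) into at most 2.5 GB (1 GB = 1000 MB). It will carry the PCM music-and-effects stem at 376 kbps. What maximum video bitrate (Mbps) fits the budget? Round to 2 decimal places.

24.91 Mbps

Budget: 2.5 GB = 20000.0 Mb.
Total bitrate budget: 20000.0 Mb / 791 s = 25.284 Mbps.
Audio: 376 kbps = 0.376 Mbps.
Video: 25.284 − 0.376 = 24.908 Mbps.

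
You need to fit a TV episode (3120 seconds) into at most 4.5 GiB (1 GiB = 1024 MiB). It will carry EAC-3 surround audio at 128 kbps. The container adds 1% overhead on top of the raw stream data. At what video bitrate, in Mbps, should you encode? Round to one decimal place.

Budget: 4.5 GiB = 38654.7 Mb.
Stream payload after overhead: 38654.7 / 1.01 = 38272.0 Mb.
Total bitrate budget: 38272.0 Mb / 3120 s = 12.267 Mbps.
Audio: 128 kbps = 0.128 Mbps.
Video: 12.267 − 0.128 = 12.139 Mbps.

12.1 Mbps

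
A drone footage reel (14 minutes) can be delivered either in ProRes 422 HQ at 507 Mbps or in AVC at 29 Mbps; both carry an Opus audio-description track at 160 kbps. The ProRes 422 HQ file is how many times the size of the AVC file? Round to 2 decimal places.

17.39

14 min = 840 s
Audio: 160 kbps = 0.160 Mbps.
ProRes 422 HQ: 507.160 Mbps × 840 s = 426014.4 Mb = 53.252 GB.
AVC: 29.160 Mbps × 840 s = 24494.4 Mb = 3.062 GB.
Ratio: 53.252 / 3.062 = 17.392.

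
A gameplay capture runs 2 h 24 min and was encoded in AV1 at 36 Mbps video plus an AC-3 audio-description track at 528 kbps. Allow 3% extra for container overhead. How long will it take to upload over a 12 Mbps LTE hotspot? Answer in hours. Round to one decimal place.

2 h 24 min = 144 min = 8640 s
Audio: 528 kbps = 0.528 Mbps.
Total bitrate: 36.528 Mbps.
File: 36.528 Mbps × 8640 s = 315601.9 Mb.
With 3% container overhead: ×1.03. → 325070.0 Mb.
At 12 Mbps: 325070.0 / 12 = 27089.2 s ≈ 7.52 hours.

7.5 hours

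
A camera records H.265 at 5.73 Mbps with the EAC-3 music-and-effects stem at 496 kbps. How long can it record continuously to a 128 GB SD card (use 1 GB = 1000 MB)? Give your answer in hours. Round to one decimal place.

Audio: 496 kbps = 0.496 Mbps.
Total bitrate: 5.73 + 0.496 = 6.226 Mbps.
Capacity: 128 GB = 1,024,000 Mb.
Recording time: 1,024,000 / 6.226 = 164,472 s ≈ 45.7 hours.

45.7 hours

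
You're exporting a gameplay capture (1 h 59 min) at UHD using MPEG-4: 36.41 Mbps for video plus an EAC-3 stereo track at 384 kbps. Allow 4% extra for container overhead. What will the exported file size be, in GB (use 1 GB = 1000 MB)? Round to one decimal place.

1 h 59 min = 119 min = 7140 s
Audio: 384 kbps = 0.384 Mbps.
Total bitrate: 36.41 + 0.384 = 36.794 Mbps.
Stream data: 36.794 Mbps × 7140 s = 262709.2 Mb.
With 4% container overhead: ×1.04.
273,218 Mb ÷ 8 = 34,152 MB → 34.15 GB.

34.2 GB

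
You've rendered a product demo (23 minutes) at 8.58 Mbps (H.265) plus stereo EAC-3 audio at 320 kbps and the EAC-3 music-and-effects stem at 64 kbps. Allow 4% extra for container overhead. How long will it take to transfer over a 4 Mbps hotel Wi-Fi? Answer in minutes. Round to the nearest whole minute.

54 minutes

23 min = 1380 s
Audio total: 320 + 64 = 384 kbps = 0.384 Mbps.
Total bitrate: 8.964 Mbps.
File: 8.964 Mbps × 1380 s = 12370.3 Mb.
With 4% container overhead: ×1.04. → 12865.1 Mb.
At 4 Mbps: 12865.1 / 4 = 3216.3 s ≈ 53.6 minutes.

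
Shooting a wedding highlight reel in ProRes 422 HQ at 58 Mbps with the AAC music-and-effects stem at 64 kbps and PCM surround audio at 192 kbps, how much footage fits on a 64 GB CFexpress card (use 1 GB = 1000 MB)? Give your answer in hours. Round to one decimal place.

2.4 hours

Audio total: 64 + 192 = 256 kbps = 0.256 Mbps.
Total bitrate: 58 + 0.256 = 58.256 Mbps.
Capacity: 64 GB = 512,000 Mb.
Recording time: 512,000 / 58.256 = 8,789 s ≈ 2.44 hours.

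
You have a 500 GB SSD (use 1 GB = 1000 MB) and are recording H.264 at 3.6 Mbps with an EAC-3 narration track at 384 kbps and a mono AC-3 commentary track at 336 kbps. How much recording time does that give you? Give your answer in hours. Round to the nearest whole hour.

257 hours

Audio total: 384 + 336 = 720 kbps = 0.720 Mbps.
Total bitrate: 3.6 + 0.720 = 4.320 Mbps.
Capacity: 500 GB = 4,000,000 Mb.
Recording time: 4,000,000 / 4.320 = 925,926 s ≈ 257 hours.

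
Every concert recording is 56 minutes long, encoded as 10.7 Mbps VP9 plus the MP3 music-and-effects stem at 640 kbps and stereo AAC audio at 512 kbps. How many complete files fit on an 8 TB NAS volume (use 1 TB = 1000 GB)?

56 min = 3360 s
Audio total: 640 + 512 = 1152 kbps = 1.152 Mbps.
Total bitrate: 11.852 Mbps.
Per item: 11.852 Mbps × 3360 s = 39,823 Mb = 4,978 MB.
Capacity: 8 TB = 64,000,000 Mb; 1607.12 items → 1607 complete.

1607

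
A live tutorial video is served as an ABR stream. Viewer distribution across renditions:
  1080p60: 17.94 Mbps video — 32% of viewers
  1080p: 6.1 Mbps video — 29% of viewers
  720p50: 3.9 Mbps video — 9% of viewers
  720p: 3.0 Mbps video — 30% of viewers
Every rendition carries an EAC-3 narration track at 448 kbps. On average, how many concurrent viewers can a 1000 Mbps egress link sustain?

108

Audio: 448 kbps = 0.448 Mbps.
Average per-viewer bitrate: 0.32×18.388 + 0.29×6.548 + 0.09×4.348 + 0.30×3.448 = 9.209 Mbps.
1000 Mbps = 1,000 Mbps; 1,000 / 9.209 = 108.59 → 108.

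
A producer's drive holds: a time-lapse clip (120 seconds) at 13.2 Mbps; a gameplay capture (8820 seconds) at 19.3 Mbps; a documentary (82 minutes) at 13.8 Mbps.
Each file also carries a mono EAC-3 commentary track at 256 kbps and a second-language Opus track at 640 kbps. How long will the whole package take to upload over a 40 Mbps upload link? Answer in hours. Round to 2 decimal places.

Audio total: 256 + 640 = 896 kbps = 0.896 Mbps.
time-lapse clip: 14.096 Mbps × 120 s = 1691.5 Mb
gameplay capture: 20.196 Mbps × 8820 s = 178128.7 Mb
documentary: 14.696 Mbps × 4920 s = 72304.3 Mb
Total: 252124.6 Mb = 31515.6 MB.
At 40 Mbps: 252124.6 / 40 = 6303 s ≈ 1.75 hours.

1.75 hours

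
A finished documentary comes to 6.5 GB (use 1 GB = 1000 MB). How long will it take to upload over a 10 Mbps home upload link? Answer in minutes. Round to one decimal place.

86.7 minutes

File: 6.5 GB = 52000.0 Mb.
At 10 Mbps: 52000.0 / 10 = 5200.0 s ≈ 86.7 minutes.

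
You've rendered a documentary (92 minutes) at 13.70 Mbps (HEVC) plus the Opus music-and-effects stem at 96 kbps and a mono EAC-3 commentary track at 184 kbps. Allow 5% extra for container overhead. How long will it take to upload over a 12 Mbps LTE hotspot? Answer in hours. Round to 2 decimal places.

1.88 hours

92 min = 5520 s
Audio total: 96 + 184 = 280 kbps = 0.280 Mbps.
Total bitrate: 13.980 Mbps.
File: 13.980 Mbps × 5520 s = 77169.6 Mb.
With 5% container overhead: ×1.05. → 81028.1 Mb.
At 12 Mbps: 81028.1 / 12 = 6752.3 s ≈ 1.88 hours.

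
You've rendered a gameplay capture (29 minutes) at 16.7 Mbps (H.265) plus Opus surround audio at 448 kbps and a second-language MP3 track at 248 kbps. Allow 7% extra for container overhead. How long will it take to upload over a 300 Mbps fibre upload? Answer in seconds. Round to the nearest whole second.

108 seconds

29 min = 1740 s
Audio total: 448 + 248 = 696 kbps = 0.696 Mbps.
Total bitrate: 17.396 Mbps.
File: 17.396 Mbps × 1740 s = 30269.0 Mb.
With 7% container overhead: ×1.07. → 32387.9 Mb.
At 300 Mbps: 32387.9 / 300 = 108.0 s ≈ 108 seconds.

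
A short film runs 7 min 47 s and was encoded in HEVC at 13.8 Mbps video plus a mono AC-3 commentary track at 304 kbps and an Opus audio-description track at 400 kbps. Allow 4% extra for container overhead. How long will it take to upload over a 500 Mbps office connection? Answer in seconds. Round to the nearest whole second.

14 seconds

7 min 47 s = 467 s
Audio total: 304 + 400 = 704 kbps = 0.704 Mbps.
Total bitrate: 14.504 Mbps.
File: 14.504 Mbps × 467 s = 6773.4 Mb.
With 4% container overhead: ×1.04. → 7044.3 Mb.
At 500 Mbps: 7044.3 / 500 = 14.1 s ≈ 14.1 seconds.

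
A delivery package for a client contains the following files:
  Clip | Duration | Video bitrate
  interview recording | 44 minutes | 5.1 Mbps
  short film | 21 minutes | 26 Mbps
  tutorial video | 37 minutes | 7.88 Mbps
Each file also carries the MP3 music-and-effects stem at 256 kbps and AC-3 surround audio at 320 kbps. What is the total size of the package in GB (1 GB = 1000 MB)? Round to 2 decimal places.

Audio total: 256 + 320 = 576 kbps = 0.576 Mbps.
interview recording: 5.676 Mbps × 2640 s = 14984.6 Mb
short film: 26.576 Mbps × 1260 s = 33485.8 Mb
tutorial video: 8.456 Mbps × 2220 s = 18772.3 Mb
Total: 67242.7 Mb = 8405.3 MB.
= 8.405 GB.

8.41 GB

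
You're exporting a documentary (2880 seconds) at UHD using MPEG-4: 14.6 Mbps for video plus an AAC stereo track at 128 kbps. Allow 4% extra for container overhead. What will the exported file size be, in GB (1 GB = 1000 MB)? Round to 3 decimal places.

Audio: 128 kbps = 0.128 Mbps.
Total bitrate: 14.6 + 0.128 = 14.728 Mbps.
Stream data: 14.728 Mbps × 2880 s = 42416.6 Mb.
With 4% container overhead: ×1.04.
44,113 Mb ÷ 8 = 5,514 MB → 5.514 GB.

5.514 GB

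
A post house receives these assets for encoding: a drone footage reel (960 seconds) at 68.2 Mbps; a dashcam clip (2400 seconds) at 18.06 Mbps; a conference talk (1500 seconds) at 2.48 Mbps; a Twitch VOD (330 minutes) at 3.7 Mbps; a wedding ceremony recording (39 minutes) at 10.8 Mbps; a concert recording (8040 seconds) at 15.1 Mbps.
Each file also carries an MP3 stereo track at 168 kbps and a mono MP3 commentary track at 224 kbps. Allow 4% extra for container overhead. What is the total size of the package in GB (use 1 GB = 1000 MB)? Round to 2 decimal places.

Audio total: 168 + 224 = 392 kbps = 0.392 Mbps.
drone footage reel: 68.592 Mbps × 960 s × 1.04 = 68482.3 Mb
dashcam clip: 18.452 Mbps × 2400 s × 1.04 = 46056.2 Mb
conference talk: 2.872 Mbps × 1500 s × 1.04 = 4480.3 Mb
Twitch VOD: 4.092 Mbps × 19800 s × 1.04 = 84262.5 Mb
wedding ceremony recording: 11.192 Mbps × 2340 s × 1.04 = 27236.9 Mb
concert recording: 15.492 Mbps × 8040 s × 1.04 = 129537.9 Mb
Total: 360056.0 Mb = 45007.0 MB.
= 45.01 GB.

45.01 GB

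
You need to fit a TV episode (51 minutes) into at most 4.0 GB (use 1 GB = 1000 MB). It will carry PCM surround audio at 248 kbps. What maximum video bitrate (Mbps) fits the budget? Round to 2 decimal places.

10.21 Mbps

Budget: 4.0 GB = 32000.0 Mb.
51 min = 3060 s
Total bitrate budget: 32000.0 Mb / 3060 s = 10.458 Mbps.
Audio: 248 kbps = 0.248 Mbps.
Video: 10.458 − 0.248 = 10.210 Mbps.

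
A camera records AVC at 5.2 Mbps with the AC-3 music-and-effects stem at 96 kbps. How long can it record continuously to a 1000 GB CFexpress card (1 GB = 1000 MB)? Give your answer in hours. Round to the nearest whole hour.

420 hours

Audio: 96 kbps = 0.096 Mbps.
Total bitrate: 5.2 + 0.096 = 5.296 Mbps.
Capacity: 1000 GB = 8,000,000 Mb.
Recording time: 8,000,000 / 5.296 = 1,510,574 s ≈ 420 hours.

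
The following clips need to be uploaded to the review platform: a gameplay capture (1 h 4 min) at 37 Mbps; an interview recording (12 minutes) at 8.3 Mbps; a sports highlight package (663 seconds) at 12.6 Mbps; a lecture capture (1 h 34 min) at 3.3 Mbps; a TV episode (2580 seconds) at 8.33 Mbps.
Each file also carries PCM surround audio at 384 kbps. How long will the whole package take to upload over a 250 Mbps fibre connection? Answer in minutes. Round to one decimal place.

13.4 minutes

Audio: 384 kbps = 0.384 Mbps.
gameplay capture: 37.384 Mbps × 3840 s = 143554.6 Mb
interview recording: 8.684 Mbps × 720 s = 6252.5 Mb
sports highlight package: 12.984 Mbps × 663 s = 8608.4 Mb
lecture capture: 3.684 Mbps × 5640 s = 20777.8 Mb
TV episode: 8.714 Mbps × 2580 s = 22482.1 Mb
Total: 201675.3 Mb = 25209.4 MB.
At 250 Mbps: 201675.3 / 250 = 807 s ≈ 13.4 minutes.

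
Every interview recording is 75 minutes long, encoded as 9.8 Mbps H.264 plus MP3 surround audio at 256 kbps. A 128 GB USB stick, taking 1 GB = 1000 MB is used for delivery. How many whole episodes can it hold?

75 min = 4500 s
Audio: 256 kbps = 0.256 Mbps.
Total bitrate: 10.056 Mbps.
Per item: 10.056 Mbps × 4500 s = 45,252 Mb = 5,656 MB.
Capacity: 128 GB = 1,024,000 Mb; 22.63 items → 22 complete.

22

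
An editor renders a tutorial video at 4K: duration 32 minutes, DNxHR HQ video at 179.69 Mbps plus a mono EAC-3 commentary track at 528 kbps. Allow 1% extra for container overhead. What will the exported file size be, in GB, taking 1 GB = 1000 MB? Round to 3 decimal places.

43.685 GB

32 min = 1920 s
Audio: 528 kbps = 0.528 Mbps.
Total bitrate: 179.69 + 0.528 = 180.218 Mbps.
Stream data: 180.218 Mbps × 1920 s = 346018.6 Mb.
With 1% container overhead: ×1.01.
349,479 Mb ÷ 8 = 43,685 MB → 43.68 GB.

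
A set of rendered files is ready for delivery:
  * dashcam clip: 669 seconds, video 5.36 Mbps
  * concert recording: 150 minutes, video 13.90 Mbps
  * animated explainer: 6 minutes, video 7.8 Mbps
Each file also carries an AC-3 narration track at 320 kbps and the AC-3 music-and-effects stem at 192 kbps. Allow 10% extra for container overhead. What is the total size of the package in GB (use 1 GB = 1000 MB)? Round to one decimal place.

18.8 GB

Audio total: 320 + 192 = 512 kbps = 0.512 Mbps.
dashcam clip: 5.872 Mbps × 669 s × 1.10 = 4321.2 Mb
concert recording: 14.412 Mbps × 9000 s × 1.10 = 142678.8 Mb
animated explainer: 8.312 Mbps × 360 s × 1.10 = 3291.6 Mb
Total: 150291.6 Mb = 18786.4 MB.
= 18.79 GB.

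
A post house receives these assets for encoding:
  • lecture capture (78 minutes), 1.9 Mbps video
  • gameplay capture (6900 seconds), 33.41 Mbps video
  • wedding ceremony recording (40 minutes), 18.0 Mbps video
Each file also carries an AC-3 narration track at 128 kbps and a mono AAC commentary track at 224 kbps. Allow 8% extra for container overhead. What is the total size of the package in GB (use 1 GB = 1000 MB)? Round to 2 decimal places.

38.82 GB

Audio total: 128 + 224 = 352 kbps = 0.352 Mbps.
lecture capture: 2.252 Mbps × 4680 s × 1.08 = 11382.5 Mb
gameplay capture: 33.762 Mbps × 6900 s × 1.08 = 251594.4 Mb
wedding ceremony recording: 18.352 Mbps × 2400 s × 1.08 = 47568.4 Mb
Total: 310545.3 Mb = 38818.2 MB.
= 38.82 GB.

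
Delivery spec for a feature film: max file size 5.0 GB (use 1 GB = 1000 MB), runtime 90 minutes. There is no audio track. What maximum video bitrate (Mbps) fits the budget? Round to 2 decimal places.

Budget: 5.0 GB = 40000.0 Mb.
90 min = 5400 s
Total bitrate budget: 40000.0 Mb / 5400 s = 7.407 Mbps.

7.41 Mbps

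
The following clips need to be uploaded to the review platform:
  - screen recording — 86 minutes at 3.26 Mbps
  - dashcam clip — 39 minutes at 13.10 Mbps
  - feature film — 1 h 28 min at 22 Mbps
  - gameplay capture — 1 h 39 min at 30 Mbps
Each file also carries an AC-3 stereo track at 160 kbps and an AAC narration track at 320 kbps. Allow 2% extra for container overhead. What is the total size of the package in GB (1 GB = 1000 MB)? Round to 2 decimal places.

44.73 GB

Audio total: 160 + 320 = 480 kbps = 0.480 Mbps.
screen recording: 3.740 Mbps × 5160 s × 1.02 = 19684.4 Mb
dashcam clip: 13.580 Mbps × 2340 s × 1.02 = 32412.7 Mb
feature film: 22.480 Mbps × 5280 s × 1.02 = 121068.3 Mb
gameplay capture: 30.480 Mbps × 5940 s × 1.02 = 184672.2 Mb
Total: 357837.6 Mb = 44729.7 MB.
= 44.73 GB.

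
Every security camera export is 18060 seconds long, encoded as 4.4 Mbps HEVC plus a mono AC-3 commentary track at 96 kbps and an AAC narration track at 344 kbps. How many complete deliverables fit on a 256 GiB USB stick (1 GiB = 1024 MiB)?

25

Audio total: 96 + 344 = 440 kbps = 0.440 Mbps.
Total bitrate: 4.840 Mbps.
Per item: 4.840 Mbps × 18060 s = 87,410 Mb = 10,926 MB.
Capacity: 256 GiB = 2,199,023 Mb; 25.16 items → 25 complete.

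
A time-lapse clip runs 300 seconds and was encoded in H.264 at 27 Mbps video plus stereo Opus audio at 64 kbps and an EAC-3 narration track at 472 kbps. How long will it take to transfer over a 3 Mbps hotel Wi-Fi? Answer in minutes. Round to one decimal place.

45.9 minutes

Audio total: 64 + 472 = 536 kbps = 0.536 Mbps.
Total bitrate: 27.536 Mbps.
File: 27.536 Mbps × 300 s = 8260.8 Mb.
At 3 Mbps: 8260.8 / 3 = 2753.6 s ≈ 45.9 minutes.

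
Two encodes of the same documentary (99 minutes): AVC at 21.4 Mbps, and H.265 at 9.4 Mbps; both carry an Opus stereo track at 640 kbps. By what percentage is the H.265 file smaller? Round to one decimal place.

54.4%

99 min = 5940 s
Audio: 640 kbps = 0.640 Mbps.
AVC: 22.040 Mbps × 5940 s = 130917.6 Mb = 15.241 GiB.
H.265: 10.040 Mbps × 5940 s = 59637.6 Mb = 6.943 GiB.
Reduction: (1 − 6.943/15.241) × 100 = 54.45%.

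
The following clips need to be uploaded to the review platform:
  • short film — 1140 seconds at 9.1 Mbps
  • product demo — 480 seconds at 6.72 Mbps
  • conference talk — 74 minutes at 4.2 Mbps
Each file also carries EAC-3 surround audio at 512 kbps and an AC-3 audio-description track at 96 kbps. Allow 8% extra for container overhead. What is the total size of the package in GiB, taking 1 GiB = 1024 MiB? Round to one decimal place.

4.5 GiB

Audio total: 512 + 96 = 608 kbps = 0.608 Mbps.
short film: 9.708 Mbps × 1140 s × 1.08 = 11952.5 Mb
product demo: 7.328 Mbps × 480 s × 1.08 = 3798.8 Mb
conference talk: 4.808 Mbps × 4440 s × 1.08 = 23055.3 Mb
Total: 38806.6 Mb = 4850.8 MB.
= 4.518 GiB.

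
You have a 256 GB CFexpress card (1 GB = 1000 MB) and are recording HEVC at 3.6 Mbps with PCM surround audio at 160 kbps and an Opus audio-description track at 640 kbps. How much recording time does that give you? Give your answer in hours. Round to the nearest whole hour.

129 hours

Audio total: 160 + 640 = 800 kbps = 0.800 Mbps.
Total bitrate: 3.6 + 0.800 = 4.400 Mbps.
Capacity: 256 GB = 2,048,000 Mb.
Recording time: 2,048,000 / 4.400 = 465,455 s ≈ 129 hours.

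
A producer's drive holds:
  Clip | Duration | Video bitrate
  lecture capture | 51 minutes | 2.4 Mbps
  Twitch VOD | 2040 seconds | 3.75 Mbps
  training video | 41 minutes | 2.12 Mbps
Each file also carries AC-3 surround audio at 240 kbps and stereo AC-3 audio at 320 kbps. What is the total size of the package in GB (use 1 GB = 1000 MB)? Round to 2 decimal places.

Audio total: 240 + 320 = 560 kbps = 0.560 Mbps.
lecture capture: 2.960 Mbps × 3060 s = 9057.6 Mb
Twitch VOD: 4.310 Mbps × 2040 s = 8792.4 Mb
training video: 2.680 Mbps × 2460 s = 6592.8 Mb
Total: 24442.8 Mb = 3055.3 MB.
= 3.055 GB.

3.06 GB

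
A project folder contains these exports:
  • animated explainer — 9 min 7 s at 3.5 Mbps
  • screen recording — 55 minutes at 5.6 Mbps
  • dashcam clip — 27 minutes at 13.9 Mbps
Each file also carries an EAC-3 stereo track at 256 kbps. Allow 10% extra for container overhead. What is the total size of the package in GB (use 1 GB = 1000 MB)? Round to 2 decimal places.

6.09 GB

Audio: 256 kbps = 0.256 Mbps.
animated explainer: 3.756 Mbps × 547 s × 1.10 = 2260.0 Mb
screen recording: 5.856 Mbps × 3300 s × 1.10 = 21257.3 Mb
dashcam clip: 14.156 Mbps × 1620 s × 1.10 = 25226.0 Mb
Total: 48743.3 Mb = 6092.9 MB.
= 6.093 GB.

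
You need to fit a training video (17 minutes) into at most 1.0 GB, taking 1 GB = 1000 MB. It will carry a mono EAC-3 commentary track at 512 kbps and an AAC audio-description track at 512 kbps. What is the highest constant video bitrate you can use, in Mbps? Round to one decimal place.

6.8 Mbps

Budget: 1.0 GB = 8000.0 Mb.
17 min = 1020 s
Total bitrate budget: 8000.0 Mb / 1020 s = 7.843 Mbps.
Audio total: 512 + 512 = 1024 kbps = 1.024 Mbps.
Video: 7.843 − 1.024 = 6.819 Mbps.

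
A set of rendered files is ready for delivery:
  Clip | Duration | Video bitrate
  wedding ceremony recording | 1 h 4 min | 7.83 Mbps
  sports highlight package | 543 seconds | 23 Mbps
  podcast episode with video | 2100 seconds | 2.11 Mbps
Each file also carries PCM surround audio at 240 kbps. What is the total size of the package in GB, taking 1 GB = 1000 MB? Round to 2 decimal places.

6.07 GB

Audio: 240 kbps = 0.240 Mbps.
wedding ceremony recording: 8.070 Mbps × 3840 s = 30988.8 Mb
sports highlight package: 23.240 Mbps × 543 s = 12619.3 Mb
podcast episode with video: 2.350 Mbps × 2100 s = 4935.0 Mb
Total: 48543.1 Mb = 6067.9 MB.
= 6.068 GB.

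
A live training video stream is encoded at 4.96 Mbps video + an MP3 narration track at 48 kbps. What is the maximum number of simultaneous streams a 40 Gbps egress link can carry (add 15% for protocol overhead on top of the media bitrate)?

Audio: 48 kbps = 0.048 Mbps.
Per-viewer media rate: 5.008 Mbps.
On the wire with 15% overhead: 5.759 Mbps.
40 Gbps = 40,000 Mbps; 40,000 / 5.759 = 6945.41 → 6945 viewers.

6945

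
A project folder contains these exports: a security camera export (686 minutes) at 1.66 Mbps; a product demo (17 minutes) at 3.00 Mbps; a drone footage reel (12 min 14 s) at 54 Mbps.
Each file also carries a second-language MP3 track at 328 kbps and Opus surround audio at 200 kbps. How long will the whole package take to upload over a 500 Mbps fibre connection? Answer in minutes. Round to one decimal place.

4.5 minutes

Audio total: 328 + 200 = 528 kbps = 0.528 Mbps.
security camera export: 2.188 Mbps × 41160 s = 90058.1 Mb
product demo: 3.528 Mbps × 1020 s = 3598.6 Mb
drone footage reel: 54.528 Mbps × 734 s = 40023.6 Mb
Total: 133680.2 Mb = 16710.0 MB.
At 500 Mbps: 133680.2 / 500 = 267 s ≈ 4.46 minutes.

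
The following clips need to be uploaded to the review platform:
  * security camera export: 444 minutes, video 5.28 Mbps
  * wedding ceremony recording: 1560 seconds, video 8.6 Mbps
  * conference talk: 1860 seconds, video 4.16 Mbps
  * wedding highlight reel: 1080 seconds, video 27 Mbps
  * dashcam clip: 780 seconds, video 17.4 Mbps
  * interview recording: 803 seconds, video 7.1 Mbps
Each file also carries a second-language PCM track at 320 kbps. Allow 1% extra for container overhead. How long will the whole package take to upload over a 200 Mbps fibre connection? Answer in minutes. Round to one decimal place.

Audio: 320 kbps = 0.320 Mbps.
security camera export: 5.600 Mbps × 26640 s × 1.01 = 150675.8 Mb
wedding ceremony recording: 8.920 Mbps × 1560 s × 1.01 = 14054.4 Mb
conference talk: 4.480 Mbps × 1860 s × 1.01 = 8416.1 Mb
wedding highlight reel: 27.320 Mbps × 1080 s × 1.01 = 29800.7 Mb
dashcam clip: 17.720 Mbps × 780 s × 1.01 = 13959.8 Mb
interview recording: 7.420 Mbps × 803 s × 1.01 = 6017.8 Mb
Total: 222924.6 Mb = 27865.6 MB.
At 200 Mbps: 222924.6 / 200 = 1115 s ≈ 18.6 minutes.

18.6 minutes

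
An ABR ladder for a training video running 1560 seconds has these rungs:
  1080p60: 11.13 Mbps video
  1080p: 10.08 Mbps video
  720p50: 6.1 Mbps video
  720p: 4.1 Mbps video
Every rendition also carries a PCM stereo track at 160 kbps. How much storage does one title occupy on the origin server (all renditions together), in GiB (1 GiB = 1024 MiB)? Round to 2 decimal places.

Audio: 160 kbps = 0.160 Mbps.
Sum of rendition bitrates: (11.13+0.160) + (10.08+0.160) + (6.1+0.160) + (4.1+0.160) = 32.050 Mbps.
× 1560 s = 49,998 Mb = 6,250 MB = 5.821 GiB.

5.82 GiB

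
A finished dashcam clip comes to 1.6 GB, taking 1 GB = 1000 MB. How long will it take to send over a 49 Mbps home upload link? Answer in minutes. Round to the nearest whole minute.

4 minutes

File: 1.6 GB = 12800.0 Mb.
At 49 Mbps: 12800.0 / 49 = 261.2 s ≈ 4.35 minutes.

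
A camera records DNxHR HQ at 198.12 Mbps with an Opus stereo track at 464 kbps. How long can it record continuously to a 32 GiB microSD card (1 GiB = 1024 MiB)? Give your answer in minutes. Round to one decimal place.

Audio: 464 kbps = 0.464 Mbps.
Total bitrate: 198.12 + 0.464 = 198.584 Mbps.
Capacity: 32 GiB = 274,878 Mb.
Recording time: 274,878 / 198.584 = 1,384 s ≈ 23.1 minutes.

23.1 minutes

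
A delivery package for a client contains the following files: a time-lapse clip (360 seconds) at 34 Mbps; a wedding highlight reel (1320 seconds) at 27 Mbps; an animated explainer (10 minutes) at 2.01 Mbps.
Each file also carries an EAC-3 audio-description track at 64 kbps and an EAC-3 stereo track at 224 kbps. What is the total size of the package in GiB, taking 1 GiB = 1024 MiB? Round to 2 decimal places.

5.79 GiB

Audio total: 64 + 224 = 288 kbps = 0.288 Mbps.
time-lapse clip: 34.288 Mbps × 360 s = 12343.7 Mb
wedding highlight reel: 27.288 Mbps × 1320 s = 36020.2 Mb
animated explainer: 2.298 Mbps × 600 s = 1378.8 Mb
Total: 49742.6 Mb = 6217.8 MB.
= 5.791 GiB.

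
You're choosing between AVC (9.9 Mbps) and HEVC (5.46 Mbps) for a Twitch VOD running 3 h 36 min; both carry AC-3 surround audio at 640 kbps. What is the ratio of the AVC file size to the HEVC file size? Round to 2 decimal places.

3 h 36 min = 216 min = 12960 s
Audio: 640 kbps = 0.640 Mbps.
AVC: 10.540 Mbps × 12960 s = 136598.4 Mb = 17.075 GB.
HEVC: 6.100 Mbps × 12960 s = 79056.0 Mb = 9.882 GB.
Ratio: 17.075 / 9.882 = 1.728.

1.73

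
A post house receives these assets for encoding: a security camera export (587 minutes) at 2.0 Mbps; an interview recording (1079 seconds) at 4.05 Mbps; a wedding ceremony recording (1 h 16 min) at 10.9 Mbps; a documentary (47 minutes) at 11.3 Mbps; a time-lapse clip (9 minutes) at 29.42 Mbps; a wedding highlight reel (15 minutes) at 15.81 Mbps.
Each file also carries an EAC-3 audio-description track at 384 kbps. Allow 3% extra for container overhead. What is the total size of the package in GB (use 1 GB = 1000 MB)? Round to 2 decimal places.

Audio: 384 kbps = 0.384 Mbps.
security camera export: 2.384 Mbps × 35220 s × 1.03 = 86483.4 Mb
interview recording: 4.434 Mbps × 1079 s × 1.03 = 4927.8 Mb
wedding ceremony recording: 11.284 Mbps × 4560 s × 1.03 = 52998.7 Mb
documentary: 11.684 Mbps × 2820 s × 1.03 = 33937.3 Mb
time-lapse clip: 29.804 Mbps × 540 s × 1.03 = 16577.0 Mb
wedding highlight reel: 16.194 Mbps × 900 s × 1.03 = 15011.8 Mb
Total: 209936.1 Mb = 26242.0 MB.
= 26.24 GB.

26.24 GB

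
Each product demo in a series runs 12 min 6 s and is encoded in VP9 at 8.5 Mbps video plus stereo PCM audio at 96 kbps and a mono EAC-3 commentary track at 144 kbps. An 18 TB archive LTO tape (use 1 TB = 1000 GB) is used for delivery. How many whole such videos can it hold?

22694

12 min 6 s = 726 s
Audio total: 96 + 144 = 240 kbps = 0.240 Mbps.
Total bitrate: 8.740 Mbps.
Per item: 8.740 Mbps × 726 s = 6,345 Mb = 793.2 MB.
Capacity: 18 TB = 144,000,000 Mb; 22694.18 items → 22694 complete.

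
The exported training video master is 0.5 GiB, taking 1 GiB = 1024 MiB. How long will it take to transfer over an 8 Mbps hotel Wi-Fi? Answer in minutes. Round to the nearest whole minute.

File: 0.5 GiB = 4295.0 Mb.
At 8 Mbps: 4295.0 / 8 = 536.9 s ≈ 8.95 minutes.

9 minutes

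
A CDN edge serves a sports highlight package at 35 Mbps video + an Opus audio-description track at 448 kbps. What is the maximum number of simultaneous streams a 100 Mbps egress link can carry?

Audio: 448 kbps = 0.448 Mbps.
Per-viewer media rate: 35.448 Mbps.
100 Mbps = 100.0 Mbps; 100.0 / 35.448 = 2.82 → 2 viewers.

2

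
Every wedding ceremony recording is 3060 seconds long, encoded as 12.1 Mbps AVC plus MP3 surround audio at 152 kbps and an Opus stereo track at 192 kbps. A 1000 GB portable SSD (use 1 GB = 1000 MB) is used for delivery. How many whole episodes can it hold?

Audio total: 152 + 192 = 344 kbps = 0.344 Mbps.
Total bitrate: 12.444 Mbps.
Per item: 12.444 Mbps × 3060 s = 38,079 Mb = 4,760 MB.
Capacity: 1000 GB = 8,000,000 Mb; 210.09 items → 210 complete.

210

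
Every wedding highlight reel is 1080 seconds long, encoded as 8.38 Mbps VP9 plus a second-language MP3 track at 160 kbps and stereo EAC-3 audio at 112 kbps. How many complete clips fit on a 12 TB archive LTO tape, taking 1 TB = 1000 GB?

10273

Audio total: 160 + 112 = 272 kbps = 0.272 Mbps.
Total bitrate: 8.652 Mbps.
Per item: 8.652 Mbps × 1080 s = 9,344 Mb = 1,168 MB.
Capacity: 12 TB = 96,000,000 Mb; 10273.80 items → 10273 complete.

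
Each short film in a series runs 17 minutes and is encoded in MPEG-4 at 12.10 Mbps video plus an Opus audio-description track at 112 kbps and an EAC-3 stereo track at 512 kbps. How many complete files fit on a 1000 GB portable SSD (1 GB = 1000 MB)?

616

17 min = 1020 s
Audio total: 112 + 512 = 624 kbps = 0.624 Mbps.
Total bitrate: 12.724 Mbps.
Per item: 12.724 Mbps × 1020 s = 12,978 Mb = 1,622 MB.
Capacity: 1000 GB = 8,000,000 Mb; 616.41 items → 616 complete.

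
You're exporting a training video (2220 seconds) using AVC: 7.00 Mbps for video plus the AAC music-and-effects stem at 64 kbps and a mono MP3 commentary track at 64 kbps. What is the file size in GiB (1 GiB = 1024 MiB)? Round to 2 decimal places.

1.84 GiB

Audio total: 64 + 64 = 128 kbps = 0.128 Mbps.
Total bitrate: 7.00 + 0.128 = 7.128 Mbps.
Stream data: 7.128 Mbps × 2220 s = 15824.2 Mb.
15,824 Mb = 1,978,020,000 bytes ÷ 1,073,741,824 = 1.842 GiB.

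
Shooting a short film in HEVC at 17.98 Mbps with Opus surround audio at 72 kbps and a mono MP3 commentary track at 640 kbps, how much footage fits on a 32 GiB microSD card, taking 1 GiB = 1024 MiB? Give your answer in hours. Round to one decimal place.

4.1 hours

Audio total: 72 + 640 = 712 kbps = 0.712 Mbps.
Total bitrate: 17.98 + 0.712 = 18.692 Mbps.
Capacity: 32 GiB = 274,878 Mb.
Recording time: 274,878 / 18.692 = 14,706 s ≈ 4.08 hours.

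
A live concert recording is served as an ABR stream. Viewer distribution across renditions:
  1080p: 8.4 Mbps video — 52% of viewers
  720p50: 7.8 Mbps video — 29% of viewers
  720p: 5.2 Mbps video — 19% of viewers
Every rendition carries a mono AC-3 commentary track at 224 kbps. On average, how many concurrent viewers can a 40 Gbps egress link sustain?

5100

Audio: 224 kbps = 0.224 Mbps.
Average per-viewer bitrate: 0.52×8.624 + 0.29×8.024 + 0.19×5.424 = 7.842 Mbps.
40 Gbps = 40,000 Mbps; 40,000 / 7.842 = 5100.74 → 5100.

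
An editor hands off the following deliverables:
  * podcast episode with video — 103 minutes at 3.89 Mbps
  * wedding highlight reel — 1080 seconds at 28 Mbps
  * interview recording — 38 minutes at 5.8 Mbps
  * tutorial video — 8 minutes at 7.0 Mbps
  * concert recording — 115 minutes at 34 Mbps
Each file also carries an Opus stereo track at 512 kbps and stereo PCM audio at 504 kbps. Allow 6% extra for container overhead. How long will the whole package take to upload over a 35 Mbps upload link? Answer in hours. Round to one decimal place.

2.7 hours

Audio total: 512 + 504 = 1016 kbps = 1.016 Mbps.
podcast episode with video: 4.906 Mbps × 6180 s × 1.06 = 32138.2 Mb
wedding highlight reel: 29.016 Mbps × 1080 s × 1.06 = 33217.5 Mb
interview recording: 6.816 Mbps × 2280 s × 1.06 = 16472.9 Mb
tutorial video: 8.016 Mbps × 480 s × 1.06 = 4078.5 Mb
concert recording: 35.016 Mbps × 6900 s × 1.06 = 256107.0 Mb
Total: 342014.2 Mb = 42751.8 MB.
At 35 Mbps: 342014.2 / 35 = 9772 s ≈ 2.71 hours.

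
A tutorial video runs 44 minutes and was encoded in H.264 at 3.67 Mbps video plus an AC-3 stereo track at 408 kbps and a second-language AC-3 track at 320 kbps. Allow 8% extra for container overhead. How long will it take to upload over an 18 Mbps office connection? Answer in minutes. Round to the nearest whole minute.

12 minutes

44 min = 2640 s
Audio total: 408 + 320 = 728 kbps = 0.728 Mbps.
Total bitrate: 4.398 Mbps.
File: 4.398 Mbps × 2640 s = 11610.7 Mb.
With 8% container overhead: ×1.08. → 12539.6 Mb.
At 18 Mbps: 12539.6 / 18 = 696.6 s ≈ 11.6 minutes.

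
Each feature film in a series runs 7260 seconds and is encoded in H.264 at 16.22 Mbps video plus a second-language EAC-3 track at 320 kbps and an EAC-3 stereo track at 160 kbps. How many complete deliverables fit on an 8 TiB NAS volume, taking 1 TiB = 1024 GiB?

Audio total: 320 + 160 = 480 kbps = 0.480 Mbps.
Total bitrate: 16.700 Mbps.
Per item: 16.700 Mbps × 7260 s = 121,242 Mb = 15,155 MB.
Capacity: 8 TiB = 70,368,744 Mb; 580.40 items → 580 complete.

580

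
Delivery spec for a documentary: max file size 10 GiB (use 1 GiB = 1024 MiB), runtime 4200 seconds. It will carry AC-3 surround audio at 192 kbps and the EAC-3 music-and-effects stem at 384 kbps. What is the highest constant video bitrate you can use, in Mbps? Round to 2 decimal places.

19.88 Mbps

Budget: 10 GiB = 85899.3 Mb.
Total bitrate budget: 85899.3 Mb / 4200 s = 20.452 Mbps.
Audio total: 192 + 384 = 576 kbps = 0.576 Mbps.
Video: 20.452 − 0.576 = 19.876 Mbps.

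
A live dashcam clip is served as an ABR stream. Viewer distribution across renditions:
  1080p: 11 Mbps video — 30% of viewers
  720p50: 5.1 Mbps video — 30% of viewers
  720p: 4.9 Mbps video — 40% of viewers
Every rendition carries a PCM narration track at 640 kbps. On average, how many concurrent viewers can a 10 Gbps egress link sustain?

1345

Audio: 640 kbps = 0.640 Mbps.
Average per-viewer bitrate: 0.30×11.640 + 0.30×5.740 + 0.40×5.540 = 7.430 Mbps.
10 Gbps = 10,000 Mbps; 10,000 / 7.430 = 1345.90 → 1345.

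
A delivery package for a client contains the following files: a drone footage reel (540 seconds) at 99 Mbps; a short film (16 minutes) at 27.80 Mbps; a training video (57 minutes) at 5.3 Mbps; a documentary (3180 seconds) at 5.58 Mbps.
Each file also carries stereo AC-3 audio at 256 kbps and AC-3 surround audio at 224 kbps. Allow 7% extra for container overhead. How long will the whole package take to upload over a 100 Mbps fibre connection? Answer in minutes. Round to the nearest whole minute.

Audio total: 256 + 224 = 480 kbps = 0.480 Mbps.
drone footage reel: 99.480 Mbps × 540 s × 1.07 = 57479.5 Mb
short film: 28.280 Mbps × 960 s × 1.07 = 29049.2 Mb
training video: 5.780 Mbps × 3420 s × 1.07 = 21151.3 Mb
documentary: 6.060 Mbps × 3180 s × 1.07 = 20619.8 Mb
Total: 128299.8 Mb = 16037.5 MB.
At 100 Mbps: 128299.8 / 100 = 1283 s ≈ 21.4 minutes.

21 minutes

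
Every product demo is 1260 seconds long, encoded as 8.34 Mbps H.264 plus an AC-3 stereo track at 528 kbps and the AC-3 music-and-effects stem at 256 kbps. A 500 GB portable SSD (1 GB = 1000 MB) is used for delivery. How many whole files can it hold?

Audio total: 528 + 256 = 784 kbps = 0.784 Mbps.
Total bitrate: 9.124 Mbps.
Per item: 9.124 Mbps × 1260 s = 11,496 Mb = 1,437 MB.
Capacity: 500 GB = 4,000,000 Mb; 347.94 items → 347 complete.

347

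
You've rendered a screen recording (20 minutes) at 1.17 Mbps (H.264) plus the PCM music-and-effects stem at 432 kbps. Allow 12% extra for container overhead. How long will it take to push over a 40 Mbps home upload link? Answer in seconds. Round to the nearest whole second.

54 seconds

20 min = 1200 s
Audio: 432 kbps = 0.432 Mbps.
Total bitrate: 1.602 Mbps.
File: 1.602 Mbps × 1200 s = 1922.4 Mb.
With 12% container overhead: ×1.12. → 2153.1 Mb.
At 40 Mbps: 2153.1 / 40 = 53.8 s ≈ 53.8 seconds.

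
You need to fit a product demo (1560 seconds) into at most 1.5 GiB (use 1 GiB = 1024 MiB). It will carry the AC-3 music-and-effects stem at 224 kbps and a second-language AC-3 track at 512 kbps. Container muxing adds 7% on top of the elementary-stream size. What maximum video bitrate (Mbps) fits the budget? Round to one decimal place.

7.0 Mbps

Budget: 1.5 GiB = 12884.9 Mb.
Stream payload after overhead: 12884.9 / 1.07 = 12042.0 Mb.
Total bitrate budget: 12042.0 Mb / 1560 s = 7.719 Mbps.
Audio total: 224 + 512 = 736 kbps = 0.736 Mbps.
Video: 7.719 − 0.736 = 6.983 Mbps.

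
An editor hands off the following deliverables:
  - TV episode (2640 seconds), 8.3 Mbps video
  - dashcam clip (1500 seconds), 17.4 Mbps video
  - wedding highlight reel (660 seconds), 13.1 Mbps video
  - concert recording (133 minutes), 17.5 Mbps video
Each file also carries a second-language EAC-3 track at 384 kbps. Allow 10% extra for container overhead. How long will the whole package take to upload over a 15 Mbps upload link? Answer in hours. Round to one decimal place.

4.1 hours

Audio: 384 kbps = 0.384 Mbps.
TV episode: 8.684 Mbps × 2640 s × 1.10 = 25218.3 Mb
dashcam clip: 17.784 Mbps × 1500 s × 1.10 = 29343.6 Mb
wedding highlight reel: 13.484 Mbps × 660 s × 1.10 = 9789.4 Mb
concert recording: 17.884 Mbps × 7980 s × 1.10 = 156985.8 Mb
Total: 221337.1 Mb = 27667.1 MB.
At 15 Mbps: 221337.1 / 15 = 14756 s ≈ 4.1 hours.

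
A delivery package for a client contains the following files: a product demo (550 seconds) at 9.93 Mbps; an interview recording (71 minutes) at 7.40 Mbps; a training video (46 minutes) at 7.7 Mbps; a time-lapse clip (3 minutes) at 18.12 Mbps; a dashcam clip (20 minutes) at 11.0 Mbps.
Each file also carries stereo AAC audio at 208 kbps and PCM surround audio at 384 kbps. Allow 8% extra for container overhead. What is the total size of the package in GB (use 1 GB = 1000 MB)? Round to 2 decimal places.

Audio total: 208 + 384 = 592 kbps = 0.592 Mbps.
product demo: 10.522 Mbps × 550 s × 1.08 = 6250.1 Mb
interview recording: 7.992 Mbps × 4260 s × 1.08 = 36769.6 Mb
training video: 8.292 Mbps × 2760 s × 1.08 = 24716.8 Mb
time-lapse clip: 18.712 Mbps × 180 s × 1.08 = 3637.6 Mb
dashcam clip: 11.592 Mbps × 1200 s × 1.08 = 15023.2 Mb
Total: 86397.3 Mb = 10799.7 MB.
= 10.80 GB.

10.80 GB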